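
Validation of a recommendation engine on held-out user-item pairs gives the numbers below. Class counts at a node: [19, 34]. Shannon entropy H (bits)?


Probabilities: [19/53, 34/53] ≈ [0.3585, 0.6415]
H = -((19/53)·log₂(19/53) + (34/53)·log₂(34/53))
  = 0.9414 bits

0.9414 bits


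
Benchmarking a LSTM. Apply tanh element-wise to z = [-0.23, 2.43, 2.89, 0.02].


tanh(-0.23) = -0.226
tanh(2.43) = 0.9846
tanh(2.89) = 0.9938
tanh(0.02) = 0.02
result = [-0.226, 0.9846, 0.9938, 0.02]

[-0.226, 0.9846, 0.9938, 0.02]


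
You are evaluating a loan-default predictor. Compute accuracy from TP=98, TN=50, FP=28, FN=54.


Accuracy = (TP+TN)/(TP+TN+FP+FN)
= (98+50)/(230)
= 148/230 = 64.35%

64.35%


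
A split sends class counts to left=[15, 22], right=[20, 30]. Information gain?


Parent = [35, 52], H_parent = 0.9723
H_left = 0.974 (n=37), H_right = 0.971 (n=50)
H_children = (37/87)·0.974 + (50/87)·0.971 = 0.9723
IG = 0.9723 - 0.9723 = 0.0

0.0


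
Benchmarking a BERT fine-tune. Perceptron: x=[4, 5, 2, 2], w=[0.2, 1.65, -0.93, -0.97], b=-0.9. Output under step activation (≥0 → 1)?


z = (4)·(0.2) + (5)·(1.65) + (2)·(-0.93) + (2)·(-0.97) - 0.9
  = 4.35
step(z) = 1 (z≥0)

1


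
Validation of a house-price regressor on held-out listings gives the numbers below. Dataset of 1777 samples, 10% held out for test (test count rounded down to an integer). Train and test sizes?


Test = ⌊1777·10/100⌋ = 177
Train = 1777 - 177 = 1600

Train: 1600, Test: 177


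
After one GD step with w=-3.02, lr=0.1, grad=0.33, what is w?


w_new = w - α·∇
= -3.02 - 0.1·0.33
= -3.02 - 0.033
= -3.053

-3.053


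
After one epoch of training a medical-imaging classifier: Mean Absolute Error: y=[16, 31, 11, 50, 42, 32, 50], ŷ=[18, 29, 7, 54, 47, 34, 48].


Absolute errors: |16-18|=2, |31-29|=2, |11-7|=4, |50-54|=4, |42-47|=5, |32-34|=2, |50-48|=2
Sum = 21
MAE = 21/7 = 3

3


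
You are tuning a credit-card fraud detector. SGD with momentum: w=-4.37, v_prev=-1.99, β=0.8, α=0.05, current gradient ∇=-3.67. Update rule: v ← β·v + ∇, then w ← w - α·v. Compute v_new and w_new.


v_new = 0.8·-1.99 - 3.67 = -1.592 - 3.67 = -5.262
w_new = -4.37 - 0.05·-5.262 = -4.37 + 0.2631 = -4.1069

v_new=-5.262, w_new=-4.1069


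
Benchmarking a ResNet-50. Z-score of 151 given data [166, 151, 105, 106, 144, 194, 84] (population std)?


μ = 135.7143, σ = 36.09
z = (151 - 135.7143)/36.09 = 0.4235

0.4235


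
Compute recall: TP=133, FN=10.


Recall = TP/(TP+FN)
= 133/(133+10)
= 133/143 = 93.01%

93.01%


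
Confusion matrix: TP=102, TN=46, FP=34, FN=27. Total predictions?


Total = TP + TN + FP + FN
= 102 + 46 + 34 + 27
= 209
(Predicted positive: 136, predicted negative: 73)

209


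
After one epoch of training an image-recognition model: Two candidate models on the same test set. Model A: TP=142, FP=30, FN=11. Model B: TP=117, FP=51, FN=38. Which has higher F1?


Model A: P=142/172=0.8256, R=142/153=0.9281, F1=2PR/(P+R)=2TP/(2TP+FP+FN)=284/325=0.8738
Model B: P=117/168=0.6964, R=117/155=0.7548, F1=2PR/(P+R)=2TP/(2TP+FP+FN)=234/323=0.7245
0.8738 > 0.7245 → Model A

Model A


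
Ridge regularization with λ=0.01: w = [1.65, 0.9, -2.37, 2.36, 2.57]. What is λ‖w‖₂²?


‖w‖₂² = (1.65)² + (0.9)² + (-2.37)² + (2.36)² + (2.57)²
     = 2.7225 + 0.81 + 5.6169 + 5.5696 + 6.6049
     = 21.3239
λ·‖w‖₂² = 0.01·21.3239 = 0.213239

0.213239


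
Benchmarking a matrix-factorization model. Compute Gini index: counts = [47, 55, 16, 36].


Probabilities: [47/154, 55/154, 16/154, 36/154] ≈ [0.3052, 0.3571, 0.1039, 0.2338]
Σpᵢ² = (2209 + 3025 + 256 + 1296)/154² = 6786/23716
Gini = 1 - Σpᵢ² = 1 - 6786/23716 = 0.7139

0.7139


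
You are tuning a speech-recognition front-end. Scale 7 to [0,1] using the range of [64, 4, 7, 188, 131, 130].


min=4, max=188
(7-4)/(188-4) = 3/184 = 0.0163

0.0163


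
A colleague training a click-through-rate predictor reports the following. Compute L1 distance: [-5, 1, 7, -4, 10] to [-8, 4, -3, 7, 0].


d = |-5+ 8| + |1-4| + |7+ 3| + |-4-7| + |10-0|
  = 3 + 3 + 10 + 11 + 10
  = 37

37


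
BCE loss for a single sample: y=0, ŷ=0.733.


BCE = -[y·ln(p) + (1-y)·ln(1-p)]
= -0 - 1·ln(1-0.733)
= -ln(0.267) = 1.3205

1.3205


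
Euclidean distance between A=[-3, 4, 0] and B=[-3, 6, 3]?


d = √((-3+ 3)² + (4-6)² + (0-3)²)
  = √(0 + 4 + 9)
  = √13 = 3.6056

3.6056


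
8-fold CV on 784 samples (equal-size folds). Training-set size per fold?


Fold size = 784/8 = 98
Training per fold = 784 - 98 = 686

686


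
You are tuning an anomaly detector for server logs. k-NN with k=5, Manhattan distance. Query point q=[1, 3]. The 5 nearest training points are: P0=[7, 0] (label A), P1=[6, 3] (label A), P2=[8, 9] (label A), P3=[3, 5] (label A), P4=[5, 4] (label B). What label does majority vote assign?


d(q,P0) = 9  (label A)
d(q,P1) = 5  (label A)
d(q,P2) = 13  (label A)
d(q,P3) = 4  (label A)
d(q,P4) = 5  (label B)
Votes: A=4, B=1
Majority → A

A


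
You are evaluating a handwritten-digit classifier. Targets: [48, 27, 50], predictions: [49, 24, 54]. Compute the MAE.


Absolute errors: |48-49|=1, |27-24|=3, |50-54|=4
Sum = 8
MAE = 8/3 = 8/3

8/3


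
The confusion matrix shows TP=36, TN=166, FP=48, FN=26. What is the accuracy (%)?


Accuracy = (TP+TN)/(TP+TN+FP+FN)
= (36+166)/(276)
= 202/276 = 73.19%

73.19%


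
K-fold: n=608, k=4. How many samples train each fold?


Fold size = 608/4 = 152
Training per fold = 608 - 152 = 456

456


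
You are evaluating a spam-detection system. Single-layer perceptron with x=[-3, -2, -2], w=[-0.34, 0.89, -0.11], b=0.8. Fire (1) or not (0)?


z = (-3)·(-0.34) + (-2)·(0.89) + (-2)·(-0.11) + 0.8
  = 0.26
step(z) = 1 (z≥0)

1


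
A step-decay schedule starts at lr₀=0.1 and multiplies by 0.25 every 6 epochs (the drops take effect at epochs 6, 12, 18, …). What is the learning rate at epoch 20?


n_drops = ⌊20/6⌋ = 3
lr = 0.1·0.25^3 = 0.1·0.015625 = 0.0015625

0.0015625


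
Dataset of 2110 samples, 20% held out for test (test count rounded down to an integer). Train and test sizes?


Test = ⌊2110·20/100⌋ = 422
Train = 2110 - 422 = 1688

Train: 1688, Test: 422


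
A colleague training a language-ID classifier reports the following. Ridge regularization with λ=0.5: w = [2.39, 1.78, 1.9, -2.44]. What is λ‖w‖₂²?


‖w‖₂² = (2.39)² + (1.78)² + (1.9)² + (-2.44)²
     = 5.7121 + 3.1684 + 3.61 + 5.9536
     = 18.4441
λ·‖w‖₂² = 0.5·18.4441 = 9.22205

9.22205


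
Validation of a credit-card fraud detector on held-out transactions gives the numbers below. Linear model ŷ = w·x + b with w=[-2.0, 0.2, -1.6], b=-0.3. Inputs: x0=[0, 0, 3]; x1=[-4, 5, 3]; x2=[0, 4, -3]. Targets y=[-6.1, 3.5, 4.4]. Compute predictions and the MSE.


ŷ0 = (-2.0)·(0) + (0.2)·(0) + (-1.6)·(3) - 0.3 = -5.1
ŷ1 = (-2.0)·(-4) + (0.2)·(5) + (-1.6)·(3) - 0.3 = 3.9
ŷ2 = (-2.0)·(0) + (0.2)·(4) + (-1.6)·(-3) - 0.3 = 5.3
errors² = [1.0, 0.16, 0.81]
MSE = 1.9700/3 = 0.6567

0.6567


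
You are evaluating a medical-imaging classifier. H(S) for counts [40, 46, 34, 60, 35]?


Probabilities: [40/215, 46/215, 34/215, 60/215, 35/215] ≈ [0.186, 0.214, 0.1581, 0.2791, 0.1628]
H = -((40/215)·log₂(40/215) + (46/215)·log₂(46/215) + (34/215)·log₂(34/215) + (60/215)·log₂(60/215) + (35/215)·log₂(35/215))
  = 2.2883 bits

2.2883 bits


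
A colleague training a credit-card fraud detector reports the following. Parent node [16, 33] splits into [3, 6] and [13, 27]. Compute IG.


Parent = [16, 33], H_parent = 0.9113
H_left = 0.9183 (n=9), H_right = 0.9097 (n=40)
H_children = (9/49)·0.9183 + (40/49)·0.9097 = 0.9113
IG = 0.9113 - 0.9113 = 0.0

0.0


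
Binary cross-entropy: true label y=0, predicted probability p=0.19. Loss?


BCE = -[y·ln(p) + (1-y)·ln(1-p)]
= -0 - 1·ln(1-0.19)
= -ln(0.81) = 0.2107

0.2107


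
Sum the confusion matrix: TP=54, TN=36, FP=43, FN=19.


Total = TP + TN + FP + FN
= 54 + 36 + 43 + 19
= 152
(Predicted positive: 97, predicted negative: 55)

152


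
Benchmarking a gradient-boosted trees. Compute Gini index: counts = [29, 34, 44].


Probabilities: [29/107, 34/107, 44/107] ≈ [0.271, 0.3178, 0.4112]
Σpᵢ² = (841 + 1156 + 1936)/107² = 3933/11449
Gini = 1 - Σpᵢ² = 1 - 3933/11449 = 0.6565

0.6565


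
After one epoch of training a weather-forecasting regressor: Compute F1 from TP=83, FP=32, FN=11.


Precision = 83/115 = 0.7217
Recall = 83/94 = 0.883
F1 = 2·P·R/(P+R) = 2·TP/(2·TP+FP+FN) = 166/(166+32+11) = 166/209 = 0.7943

0.7943


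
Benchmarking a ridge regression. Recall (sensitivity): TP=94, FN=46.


Recall = TP/(TP+FN)
= 94/(94+46)
= 94/140 = 67.14%

67.14%


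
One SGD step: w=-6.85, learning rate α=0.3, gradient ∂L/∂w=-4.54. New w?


w_new = w - α·∇
= -6.85 - 0.3·-4.54
= -6.85 + 1.362
= -5.488

-5.488


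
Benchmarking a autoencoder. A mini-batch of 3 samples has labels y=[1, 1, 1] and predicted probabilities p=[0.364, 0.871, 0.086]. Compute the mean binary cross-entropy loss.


L[0] = -ln(0.364) = 1.0106
L[1] = -ln(0.871) = 0.1381
L[2] = -ln(0.086) = 2.4534
mean = (1.0106 + 0.1381 + 2.4534)/3 = 1.2007

1.2007


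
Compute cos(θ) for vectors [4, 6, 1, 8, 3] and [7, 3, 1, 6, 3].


A·B = 4·7 + 6·3 + 1·1 + 8·6 + 3·3 = 104
‖A‖ = √126 = 11.225, ‖B‖ = √104 = 10.198
cos = 104/(√126·√104) = 104/√13104 = 0.9085

0.9085


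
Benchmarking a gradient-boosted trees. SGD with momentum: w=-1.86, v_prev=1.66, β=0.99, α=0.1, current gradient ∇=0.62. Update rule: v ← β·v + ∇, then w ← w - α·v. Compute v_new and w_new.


v_new = 0.99·1.66 + 0.62 = 1.6434 + 0.62 = 2.2634
w_new = -1.86 - 0.1·2.2634 = -1.86 - 0.22634 = -2.08634

v_new=2.2634, w_new=-2.08634


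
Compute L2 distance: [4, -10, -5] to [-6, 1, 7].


d = √((4+ 6)² + (-10-1)² + (-5-7)²)
  = √(100 + 121 + 144)
  = √365 = 19.105

19.105


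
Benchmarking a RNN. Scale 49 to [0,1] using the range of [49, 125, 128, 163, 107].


min=49, max=163
(49-49)/(163-49) = 0/114 = 0.0

0.0


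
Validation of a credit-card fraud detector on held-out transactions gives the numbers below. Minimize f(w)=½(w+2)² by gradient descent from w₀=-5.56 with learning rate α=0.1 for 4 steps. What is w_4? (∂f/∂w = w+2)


step 1: grad = -5.56+2 = -3.56; w = -5.56 - 0.1·(-3.56) = -5.204
step 2: grad = -5.204+2 = -3.204; w = -5.204 - 0.1·(-3.204) = -4.8836
step 3: grad = -4.8836+2 = -2.8836; w = -4.8836 - 0.1·(-2.8836) = -4.59524
step 4: grad = -4.59524+2 = -2.59524; w = -4.59524 - 0.1·(-2.59524) = -4.335716

-4.335716


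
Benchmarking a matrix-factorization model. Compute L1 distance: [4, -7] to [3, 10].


d = |4-3| + |-7-10|
  = 1 + 17
  = 18

18


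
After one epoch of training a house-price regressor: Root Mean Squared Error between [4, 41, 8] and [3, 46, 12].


MSE = 42/3 = 14
RMSE = √(42/3) = 3.7417

3.7417


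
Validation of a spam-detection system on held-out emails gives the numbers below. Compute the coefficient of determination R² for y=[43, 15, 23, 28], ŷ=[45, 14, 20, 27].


ȳ = 27.25
SS_res = Σ(y-ŷ)² = 15
SS_tot = Σ(y-ȳ)² = 416.75
R² = 1 - SS_res/SS_tot = 1 - 0.036 = 0.964

0.964


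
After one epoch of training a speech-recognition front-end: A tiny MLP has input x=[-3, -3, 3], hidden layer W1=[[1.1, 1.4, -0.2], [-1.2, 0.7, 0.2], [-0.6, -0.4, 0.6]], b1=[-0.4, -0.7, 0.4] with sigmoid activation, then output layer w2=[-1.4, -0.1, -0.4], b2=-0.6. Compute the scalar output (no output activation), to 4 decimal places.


z1[0] = (1.1)·(-3) + (1.4)·(-3) + (-0.2)·(3) - 0.4 = -8.5
z1[1] = (-1.2)·(-3) + (0.7)·(-3) + (0.2)·(3) - 0.7 = 1.4
z1[2] = (-0.6)·(-3) + (-0.4)·(-3) + (0.6)·(3) + 0.4 = 5.2
h = sigmoid(z1) = [0.0002, 0.8022, 0.9945]
output = (-1.4)·(0.0002) + (-0.1)·(0.8022) + (-0.4)·(0.9945) - 0.6 = -1.0783

-1.0783


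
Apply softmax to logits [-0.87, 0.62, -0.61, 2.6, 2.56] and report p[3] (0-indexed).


Exponentials: e^-0.87=0.419, e^0.62=1.8589, e^-0.61=0.5434, e^2.6=13.4637, e^2.56=12.9358
Sum = 29.2208
Softmax = [0.0143, 0.0636, 0.0186, 0.4608, 0.4427]
p[3] = 13.4637/29.2208 = 0.4608

0.4608


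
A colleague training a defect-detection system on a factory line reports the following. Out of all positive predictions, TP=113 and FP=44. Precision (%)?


Precision = TP/(TP+FP)
= 113/(113+44)
= 113/157 = 71.97%

71.97%


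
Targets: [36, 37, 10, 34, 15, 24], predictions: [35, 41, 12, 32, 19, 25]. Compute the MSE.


Squared errors: (36-35)²=1, (37-41)²=16, (10-12)²=4, (34-32)²=4, (15-19)²=16, (24-25)²=1
Sum = 42
MSE = 42/6 = 7

7


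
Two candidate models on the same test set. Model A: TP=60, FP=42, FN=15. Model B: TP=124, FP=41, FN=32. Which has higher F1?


Model A: P=60/102=0.5882, R=60/75=0.8, F1=2PR/(P+R)=2TP/(2TP+FP+FN)=120/177=0.678
Model B: P=124/165=0.7515, R=124/156=0.7949, F1=2PR/(P+R)=2TP/(2TP+FP+FN)=248/321=0.7726
0.678 < 0.7726 → Model B

Model B


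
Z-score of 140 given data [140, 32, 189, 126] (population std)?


μ = 121.75, σ = 56.8523
z = (140 - 121.75)/56.8523 = 0.321

0.321


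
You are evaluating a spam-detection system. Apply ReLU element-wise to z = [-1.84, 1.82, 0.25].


ReLU(-1.84) = max(0, -1.84) = 0.0
ReLU(1.82) = max(0, 1.82) = 1.82
ReLU(0.25) = max(0, 0.25) = 0.25
result = [0.0, 1.82, 0.25]

[0.0, 1.82, 0.25]


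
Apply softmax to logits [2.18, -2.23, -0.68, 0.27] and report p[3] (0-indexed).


Exponentials: e^2.18=8.8463, e^-2.23=0.1075, e^-0.68=0.5066, e^0.27=1.31
Sum = 10.7704
Softmax = [0.8214, 0.01, 0.047, 0.1216]
p[3] = 1.31/10.7704 = 0.1216

0.1216


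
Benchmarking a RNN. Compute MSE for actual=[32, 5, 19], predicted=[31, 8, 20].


Squared errors: (32-31)²=1, (5-8)²=9, (19-20)²=1
Sum = 11
MSE = 11/3 = 11/3

11/3


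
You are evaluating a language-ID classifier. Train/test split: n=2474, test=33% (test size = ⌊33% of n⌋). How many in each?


Test = ⌊2474·33/100⌋ = 816
Train = 2474 - 816 = 1658

Train: 1658, Test: 816


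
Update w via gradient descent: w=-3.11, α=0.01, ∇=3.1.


w_new = w - α·∇
= -3.11 - 0.01·3.1
= -3.11 - 0.031
= -3.141

-3.141


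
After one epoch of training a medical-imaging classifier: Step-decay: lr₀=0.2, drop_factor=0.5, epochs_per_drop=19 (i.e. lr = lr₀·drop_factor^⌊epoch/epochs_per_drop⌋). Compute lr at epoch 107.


n_drops = ⌊107/19⌋ = 5
lr = 0.2·0.5^5 = 0.2·0.03125 = 0.00625

0.00625


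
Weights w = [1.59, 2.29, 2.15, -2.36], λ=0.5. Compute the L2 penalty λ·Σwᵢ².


‖w‖₂² = (1.59)² + (2.29)² + (2.15)² + (-2.36)²
     = 2.5281 + 5.2441 + 4.6225 + 5.5696
     = 17.9643
λ·‖w‖₂² = 0.5·17.9643 = 8.98215

8.98215


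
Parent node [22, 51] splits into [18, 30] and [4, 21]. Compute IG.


Parent = [22, 51], H_parent = 0.883
H_left = 0.9544 (n=48), H_right = 0.6343 (n=25)
H_children = (48/73)·0.9544 + (25/73)·0.6343 = 0.8448
IG = 0.883 - 0.8448 = 0.0382

0.0382


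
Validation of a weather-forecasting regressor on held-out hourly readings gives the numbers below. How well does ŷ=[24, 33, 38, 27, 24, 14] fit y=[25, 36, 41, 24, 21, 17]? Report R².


ȳ = 27.3333
SS_res = Σ(y-ŷ)² = 46
SS_tot = Σ(y-ȳ)² = 425.33
R² = 1 - SS_res/SS_tot = 1 - 0.1082 = 0.8918

0.8918


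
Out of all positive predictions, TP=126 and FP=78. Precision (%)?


Precision = TP/(TP+FP)
= 126/(126+78)
= 126/204 = 61.76%

61.76%


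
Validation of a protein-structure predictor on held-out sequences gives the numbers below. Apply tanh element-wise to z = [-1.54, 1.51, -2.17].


tanh(-1.54) = -0.9121
tanh(1.51) = 0.9069
tanh(-2.17) = -0.9743
result = [-0.9121, 0.9069, -0.9743]

[-0.9121, 0.9069, -0.9743]


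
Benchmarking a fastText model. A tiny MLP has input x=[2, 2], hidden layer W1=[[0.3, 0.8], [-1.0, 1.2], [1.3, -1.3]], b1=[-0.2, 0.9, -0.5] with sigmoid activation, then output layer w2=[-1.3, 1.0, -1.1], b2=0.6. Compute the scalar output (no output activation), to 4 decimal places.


z1[0] = (0.3)·(2) + (0.8)·(2) - 0.2 = 2.0
z1[1] = (-1.0)·(2) + (1.2)·(2) + 0.9 = 1.3
z1[2] = (1.3)·(2) + (-1.3)·(2) - 0.5 = -0.5
h = sigmoid(z1) = [0.8808, 0.7858, 0.3775]
output = (-1.3)·(0.8808) + (1.0)·(0.7858) + (-1.1)·(0.3775) + 0.6 = -0.1745

-0.1745


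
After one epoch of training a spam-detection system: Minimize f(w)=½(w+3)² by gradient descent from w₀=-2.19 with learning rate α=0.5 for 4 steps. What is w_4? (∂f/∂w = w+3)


step 1: grad = -2.19+3 = 0.81; w = -2.19 - 0.5·(0.81) = -2.595
step 2: grad = -2.595+3 = 0.405; w = -2.595 - 0.5·(0.405) = -2.7975
step 3: grad = -2.7975+3 = 0.2025; w = -2.7975 - 0.5·(0.2025) = -2.89875
step 4: grad = -2.89875+3 = 0.10125; w = -2.89875 - 0.5·(0.10125) = -2.949375

-2.949375


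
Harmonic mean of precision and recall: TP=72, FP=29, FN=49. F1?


Precision = 72/101 = 0.7129
Recall = 72/121 = 0.595
F1 = 2·P·R/(P+R) = 2·TP/(2·TP+FP+FN) = 144/(144+29+49) = 144/222 = 0.6486

0.6486


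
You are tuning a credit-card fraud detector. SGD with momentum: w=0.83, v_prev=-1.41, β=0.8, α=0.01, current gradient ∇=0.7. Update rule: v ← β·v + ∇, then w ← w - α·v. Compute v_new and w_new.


v_new = 0.8·-1.41 + 0.7 = -1.128 + 0.7 = -0.428
w_new = 0.83 - 0.01·-0.428 = 0.83 + 0.00428 = 0.83428

v_new=-0.428, w_new=0.83428


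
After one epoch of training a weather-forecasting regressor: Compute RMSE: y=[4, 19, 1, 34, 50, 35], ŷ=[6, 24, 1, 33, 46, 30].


MSE = 71/6 = 11.8333
RMSE = √(71/6) = 3.44

3.44


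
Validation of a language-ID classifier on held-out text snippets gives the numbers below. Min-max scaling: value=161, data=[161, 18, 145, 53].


min=18, max=161
(161-18)/(161-18) = 143/143 = 1.0

1.0


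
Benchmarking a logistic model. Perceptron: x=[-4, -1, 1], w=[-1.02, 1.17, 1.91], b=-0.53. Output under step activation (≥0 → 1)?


z = (-4)·(-1.02) + (-1)·(1.17) + (1)·(1.91) - 0.53
  = 4.29
step(z) = 1 (z≥0)

1


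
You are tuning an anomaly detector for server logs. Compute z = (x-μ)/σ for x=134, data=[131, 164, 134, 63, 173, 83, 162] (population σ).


μ = 130, σ = 39.1773
z = (134 - 130)/39.1773 = 0.1021

0.1021


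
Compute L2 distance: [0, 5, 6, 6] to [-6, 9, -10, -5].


d = √((0+ 6)² + (5-9)² + (6+ 10)² + (6+ 5)²)
  = √(36 + 16 + 256 + 121)
  = √429 = 20.7123

20.7123


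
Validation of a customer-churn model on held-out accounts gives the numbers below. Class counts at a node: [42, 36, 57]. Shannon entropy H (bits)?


Probabilities: [42/135, 36/135, 57/135] ≈ [0.3111, 0.2667, 0.4222]
H = -((42/135)·log₂(42/135) + (36/135)·log₂(36/135) + (57/135)·log₂(57/135))
  = 1.5578 bits

1.5578 bits


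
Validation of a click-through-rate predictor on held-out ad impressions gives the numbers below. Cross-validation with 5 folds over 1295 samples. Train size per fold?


Fold size = 1295/5 = 259
Training per fold = 1295 - 259 = 1036

1036


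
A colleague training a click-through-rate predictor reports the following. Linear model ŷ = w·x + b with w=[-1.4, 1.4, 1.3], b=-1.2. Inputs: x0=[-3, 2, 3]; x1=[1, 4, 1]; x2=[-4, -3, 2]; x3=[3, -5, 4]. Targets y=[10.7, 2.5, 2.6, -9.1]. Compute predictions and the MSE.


ŷ0 = (-1.4)·(-3) + (1.4)·(2) + (1.3)·(3) - 1.2 = 9.7
ŷ1 = (-1.4)·(1) + (1.4)·(4) + (1.3)·(1) - 1.2 = 4.3
ŷ2 = (-1.4)·(-4) + (1.4)·(-3) + (1.3)·(2) - 1.2 = 2.8
ŷ3 = (-1.4)·(3) + (1.4)·(-5) + (1.3)·(4) - 1.2 = -7.2
errors² = [1.0, 3.24, 0.04, 3.61]
MSE = 7.8900/4 = 1.9725

1.9725


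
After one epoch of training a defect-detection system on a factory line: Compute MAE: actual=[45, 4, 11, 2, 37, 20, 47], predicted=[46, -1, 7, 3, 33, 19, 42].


Absolute errors: |45-46|=1, |4+ 1|=5, |11-7|=4, |2-3|=1, |37-33|=4, |20-19|=1, |47-42|=5
Sum = 21
MAE = 21/7 = 3

3


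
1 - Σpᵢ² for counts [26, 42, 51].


Probabilities: [26/119, 42/119, 51/119] ≈ [0.2185, 0.3529, 0.4286]
Σpᵢ² = (676 + 1764 + 2601)/119² = 5041/14161
Gini = 1 - Σpᵢ² = 1 - 5041/14161 = 0.644

0.644


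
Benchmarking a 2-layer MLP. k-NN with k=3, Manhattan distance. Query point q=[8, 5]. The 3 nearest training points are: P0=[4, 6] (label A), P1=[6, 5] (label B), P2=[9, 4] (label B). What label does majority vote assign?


d(q,P0) = 5  (label A)
d(q,P1) = 2  (label B)
d(q,P2) = 2  (label B)
Votes: A=1, B=2
Majority → B

B


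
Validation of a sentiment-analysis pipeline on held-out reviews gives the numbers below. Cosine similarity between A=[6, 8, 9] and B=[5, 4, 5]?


A·B = 6·5 + 8·4 + 9·5 = 107
‖A‖ = √181 = 13.4536, ‖B‖ = √66 = 8.124
cos = 107/(√181·√66) = 107/√11946 = 0.979

0.979


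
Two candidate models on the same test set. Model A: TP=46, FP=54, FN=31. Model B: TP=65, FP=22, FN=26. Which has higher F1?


Model A: P=46/100=0.46, R=46/77=0.5974, F1=2PR/(P+R)=2TP/(2TP+FP+FN)=92/177=0.5198
Model B: P=65/87=0.7471, R=65/91=0.7143, F1=2PR/(P+R)=2TP/(2TP+FP+FN)=130/178=0.7303
0.5198 < 0.7303 → Model B

Model B


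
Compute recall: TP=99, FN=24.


Recall = TP/(TP+FN)
= 99/(99+24)
= 99/123 = 80.49%

80.49%


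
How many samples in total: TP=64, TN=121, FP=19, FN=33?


Total = TP + TN + FP + FN
= 64 + 121 + 19 + 33
= 237
(Predicted positive: 83, predicted negative: 154)

237


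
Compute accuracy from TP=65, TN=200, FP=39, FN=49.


Accuracy = (TP+TN)/(TP+TN+FP+FN)
= (65+200)/(353)
= 265/353 = 75.07%

75.07%


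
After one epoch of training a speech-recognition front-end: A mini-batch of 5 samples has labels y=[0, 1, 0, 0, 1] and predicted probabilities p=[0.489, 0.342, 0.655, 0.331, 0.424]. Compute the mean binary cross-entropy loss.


L[0] = -ln(1-0.489) = -ln(0.511) = 0.6714
L[1] = -ln(0.342) = 1.0729
L[2] = -ln(1-0.655) = -ln(0.345) = 1.0642
L[3] = -ln(1-0.331) = -ln(0.669) = 0.402
L[4] = -ln(0.424) = 0.858
mean = (0.6714 + 1.0729 + 1.0642 + 0.402 + 0.858)/5 = 0.8137

0.8137


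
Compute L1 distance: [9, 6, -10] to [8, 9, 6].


d = |9-8| + |6-9| + |-10-6|
  = 1 + 3 + 16
  = 20

20


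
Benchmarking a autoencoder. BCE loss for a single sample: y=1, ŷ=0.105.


BCE = -[y·ln(p) + (1-y)·ln(1-p)]
= -1·ln(0.105) - 0
= -ln(0.105) = 2.2538

2.2538


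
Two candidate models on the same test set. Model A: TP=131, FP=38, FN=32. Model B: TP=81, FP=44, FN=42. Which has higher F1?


Model A: P=131/169=0.7751, R=131/163=0.8037, F1=2PR/(P+R)=2TP/(2TP+FP+FN)=262/332=0.7892
Model B: P=81/125=0.648, R=81/123=0.6585, F1=2PR/(P+R)=2TP/(2TP+FP+FN)=162/248=0.6532
0.7892 > 0.6532 → Model A

Model A


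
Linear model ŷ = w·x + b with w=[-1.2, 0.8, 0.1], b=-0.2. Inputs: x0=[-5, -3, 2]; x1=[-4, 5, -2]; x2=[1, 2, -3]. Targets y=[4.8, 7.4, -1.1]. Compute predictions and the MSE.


ŷ0 = (-1.2)·(-5) + (0.8)·(-3) + (0.1)·(2) - 0.2 = 3.6
ŷ1 = (-1.2)·(-4) + (0.8)·(5) + (0.1)·(-2) - 0.2 = 8.4
ŷ2 = (-1.2)·(1) + (0.8)·(2) + (0.1)·(-3) - 0.2 = -0.1
errors² = [1.44, 1.0, 1.0]
MSE = 3.4400/3 = 1.1467

1.1467


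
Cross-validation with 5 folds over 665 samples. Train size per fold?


Fold size = 665/5 = 133
Training per fold = 665 - 133 = 532

532


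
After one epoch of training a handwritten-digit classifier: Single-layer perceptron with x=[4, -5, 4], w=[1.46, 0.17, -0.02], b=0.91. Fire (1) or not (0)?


z = (4)·(1.46) + (-5)·(0.17) + (4)·(-0.02) + 0.91
  = 5.82
step(z) = 1 (z≥0)

1


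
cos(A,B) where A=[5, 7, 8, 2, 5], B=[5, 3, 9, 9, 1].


A·B = 5·5 + 7·3 + 8·9 + 2·9 + 5·1 = 141
‖A‖ = √167 = 12.9228, ‖B‖ = √197 = 14.0357
cos = 141/(√167·√197) = 141/√32899 = 0.7774

0.7774


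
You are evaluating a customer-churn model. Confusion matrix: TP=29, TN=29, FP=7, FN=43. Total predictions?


Total = TP + TN + FP + FN
= 29 + 29 + 7 + 43
= 108
(Predicted positive: 36, predicted negative: 72)

108


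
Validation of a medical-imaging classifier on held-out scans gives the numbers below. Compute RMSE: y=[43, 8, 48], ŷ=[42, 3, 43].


MSE = 51/3 = 17
RMSE = √(51/3) = 4.1231

4.1231


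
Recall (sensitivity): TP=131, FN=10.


Recall = TP/(TP+FN)
= 131/(131+10)
= 131/141 = 92.91%

92.91%


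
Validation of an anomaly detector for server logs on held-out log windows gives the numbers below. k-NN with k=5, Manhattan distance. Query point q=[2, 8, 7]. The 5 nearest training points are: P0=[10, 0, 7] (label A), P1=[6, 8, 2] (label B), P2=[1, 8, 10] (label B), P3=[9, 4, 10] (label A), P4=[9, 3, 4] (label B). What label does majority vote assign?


d(q,P0) = 16  (label A)
d(q,P1) = 9  (label B)
d(q,P2) = 4  (label B)
d(q,P3) = 14  (label A)
d(q,P4) = 15  (label B)
Votes: A=2, B=3
Majority → B

B


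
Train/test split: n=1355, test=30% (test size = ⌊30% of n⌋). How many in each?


Test = ⌊1355·30/100⌋ = 406
Train = 1355 - 406 = 949

Train: 949, Test: 406


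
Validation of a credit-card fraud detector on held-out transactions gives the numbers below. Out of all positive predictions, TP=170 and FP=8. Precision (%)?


Precision = TP/(TP+FP)
= 170/(170+8)
= 170/178 = 95.51%

95.51%


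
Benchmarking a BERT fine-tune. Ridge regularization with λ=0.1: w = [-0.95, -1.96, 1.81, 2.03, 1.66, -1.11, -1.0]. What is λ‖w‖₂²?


‖w‖₂² = (-0.95)² + (-1.96)² + (1.81)² + (2.03)² + (1.66)² + (-1.11)² + (-1.0)²
     = 0.9025 + 3.8416 + 3.2761 + 4.1209 + 2.7556 + 1.2321 + 1
     = 17.1288
λ·‖w‖₂² = 0.1·17.1288 = 1.71288

1.71288


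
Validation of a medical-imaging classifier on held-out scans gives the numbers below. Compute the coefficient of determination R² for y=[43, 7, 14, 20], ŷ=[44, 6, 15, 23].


ȳ = 21
SS_res = Σ(y-ŷ)² = 12
SS_tot = Σ(y-ȳ)² = 730
R² = 1 - SS_res/SS_tot = 1 - 0.0164 = 0.9836

0.9836


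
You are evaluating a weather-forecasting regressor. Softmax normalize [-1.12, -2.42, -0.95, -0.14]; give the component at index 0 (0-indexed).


Exponentials: e^-1.12=0.3263, e^-2.42=0.0889, e^-0.95=0.3867, e^-0.14=0.8694
Sum = 1.6713
Softmax = [0.1952, 0.0532, 0.2314, 0.5202]
p[0] = 0.3263/1.6713 = 0.1952

0.1952


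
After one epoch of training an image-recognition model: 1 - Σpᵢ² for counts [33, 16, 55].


Probabilities: [33/104, 16/104, 55/104] ≈ [0.3173, 0.1538, 0.5288]
Σpᵢ² = (1089 + 256 + 3025)/104² = 4370/10816
Gini = 1 - Σpᵢ² = 1 - 4370/10816 = 0.596

0.596


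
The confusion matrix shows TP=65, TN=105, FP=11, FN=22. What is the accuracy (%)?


Accuracy = (TP+TN)/(TP+TN+FP+FN)
= (65+105)/(203)
= 170/203 = 83.74%

83.74%


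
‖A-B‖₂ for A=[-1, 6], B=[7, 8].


d = √((-1-7)² + (6-8)²)
  = √(64 + 4)
  = √68 = 8.2462

8.2462


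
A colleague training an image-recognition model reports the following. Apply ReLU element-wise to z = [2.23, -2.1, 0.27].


ReLU(2.23) = max(0, 2.23) = 2.23
ReLU(-2.1) = max(0, -2.1) = 0.0
ReLU(0.27) = max(0, 0.27) = 0.27
result = [2.23, 0.0, 0.27]

[2.23, 0.0, 0.27]


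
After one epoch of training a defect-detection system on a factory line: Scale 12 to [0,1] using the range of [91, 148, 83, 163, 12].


min=12, max=163
(12-12)/(163-12) = 0/151 = 0.0

0.0


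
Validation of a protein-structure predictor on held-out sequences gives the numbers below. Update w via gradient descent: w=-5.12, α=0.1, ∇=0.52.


w_new = w - α·∇
= -5.12 - 0.1·0.52
= -5.12 - 0.052
= -5.172

-5.172


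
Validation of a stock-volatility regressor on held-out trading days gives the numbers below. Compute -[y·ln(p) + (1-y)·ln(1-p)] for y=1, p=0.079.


BCE = -[y·ln(p) + (1-y)·ln(1-p)]
= -1·ln(0.079) - 0
= -ln(0.079) = 2.5383

2.5383


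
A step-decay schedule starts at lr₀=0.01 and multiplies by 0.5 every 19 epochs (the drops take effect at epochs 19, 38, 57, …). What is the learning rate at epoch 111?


n_drops = ⌊111/19⌋ = 5
lr = 0.01·0.5^5 = 0.01·0.03125 = 0.0003125

0.0003125


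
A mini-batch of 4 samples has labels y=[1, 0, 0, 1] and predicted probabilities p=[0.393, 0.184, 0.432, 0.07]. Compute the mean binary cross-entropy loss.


L[0] = -ln(0.393) = 0.9339
L[1] = -ln(1-0.184) = -ln(0.816) = 0.2033
L[2] = -ln(1-0.432) = -ln(0.568) = 0.5656
L[3] = -ln(0.07) = 2.6593
mean = (0.9339 + 0.2033 + 0.5656 + 2.6593)/4 = 1.0905

1.0905


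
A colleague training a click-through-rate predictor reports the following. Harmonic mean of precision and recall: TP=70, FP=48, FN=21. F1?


Precision = 70/118 = 0.5932
Recall = 70/91 = 0.7692
F1 = 2·P·R/(P+R) = 2·TP/(2·TP+FP+FN) = 140/(140+48+21) = 140/209 = 0.6699

0.6699


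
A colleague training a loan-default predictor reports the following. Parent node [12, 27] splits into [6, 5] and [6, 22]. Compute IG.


Parent = [12, 27], H_parent = 0.8905
H_left = 0.994 (n=11), H_right = 0.7496 (n=28)
H_children = (11/39)·0.994 + (28/39)·0.7496 = 0.8185
IG = 0.8905 - 0.8185 = 0.072

0.072


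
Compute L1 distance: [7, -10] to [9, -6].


d = |7-9| + |-10+ 6|
  = 2 + 4
  = 6

6


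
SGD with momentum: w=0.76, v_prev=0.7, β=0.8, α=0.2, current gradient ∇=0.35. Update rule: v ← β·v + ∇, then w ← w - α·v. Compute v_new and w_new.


v_new = 0.8·0.7 + 0.35 = 0.56 + 0.35 = 0.91
w_new = 0.76 - 0.2·0.91 = 0.76 - 0.182 = 0.578

v_new=0.91, w_new=0.578


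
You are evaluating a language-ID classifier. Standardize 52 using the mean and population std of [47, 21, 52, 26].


μ = 36.5, σ = 13.2382
z = (52 - 36.5)/13.2382 = 1.1709

1.1709


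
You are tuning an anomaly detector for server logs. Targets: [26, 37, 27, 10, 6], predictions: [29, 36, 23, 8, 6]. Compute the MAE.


Absolute errors: |26-29|=3, |37-36|=1, |27-23|=4, |10-8|=2, |6-6|=0
Sum = 10
MAE = 10/5 = 2

2


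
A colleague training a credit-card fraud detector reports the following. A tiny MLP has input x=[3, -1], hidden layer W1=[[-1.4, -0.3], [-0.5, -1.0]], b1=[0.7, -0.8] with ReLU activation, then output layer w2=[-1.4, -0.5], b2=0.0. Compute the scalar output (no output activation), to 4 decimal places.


z1[0] = (-1.4)·(3) + (-0.3)·(-1) + 0.7 = -3.2
z1[1] = (-0.5)·(3) + (-1.0)·(-1) - 0.8 = -1.3
h = ReLU(z1) = [0.0, 0.0]
output = (-1.4)·(0.0) + (-0.5)·(0.0) + 0.0 = 0.0

0.0


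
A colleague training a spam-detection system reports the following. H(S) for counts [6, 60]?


Probabilities: [6/66, 60/66] ≈ [0.0909, 0.9091]
H = -((6/66)·log₂(6/66) + (60/66)·log₂(60/66))
  = 0.4395 bits

0.4395 bits


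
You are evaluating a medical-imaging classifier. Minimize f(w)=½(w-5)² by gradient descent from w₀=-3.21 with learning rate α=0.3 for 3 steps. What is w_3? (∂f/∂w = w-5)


step 1: grad = -3.21-5 = -8.21; w = -3.21 - 0.3·(-8.21) = -0.747
step 2: grad = -0.747-5 = -5.747; w = -0.747 - 0.3·(-5.747) = 0.9771
step 3: grad = 0.9771-5 = -4.0229; w = 0.9771 - 0.3·(-4.0229) = 2.18397

2.18397


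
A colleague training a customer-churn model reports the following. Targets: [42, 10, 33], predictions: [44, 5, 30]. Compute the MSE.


Squared errors: (42-44)²=4, (10-5)²=25, (33-30)²=9
Sum = 38
MSE = 38/3 = 38/3

38/3


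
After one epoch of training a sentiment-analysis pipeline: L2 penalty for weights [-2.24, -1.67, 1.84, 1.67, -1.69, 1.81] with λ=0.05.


‖w‖₂² = (-2.24)² + (-1.67)² + (1.84)² + (1.67)² + (-1.69)² + (1.81)²
     = 5.0176 + 2.7889 + 3.3856 + 2.7889 + 2.8561 + 3.2761
     = 20.1132
λ·‖w‖₂² = 0.05·20.1132 = 1.00566

1.00566


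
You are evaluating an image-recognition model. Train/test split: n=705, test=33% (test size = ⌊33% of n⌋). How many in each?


Test = ⌊705·33/100⌋ = 232
Train = 705 - 232 = 473

Train: 473, Test: 232


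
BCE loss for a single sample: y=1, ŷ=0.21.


BCE = -[y·ln(p) + (1-y)·ln(1-p)]
= -1·ln(0.21) - 0
= -ln(0.21) = 1.5606

1.5606


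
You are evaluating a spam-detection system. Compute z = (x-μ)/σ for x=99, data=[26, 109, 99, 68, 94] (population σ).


μ = 79.2, σ = 29.849
z = (99 - 79.2)/29.849 = 0.6633

0.6633


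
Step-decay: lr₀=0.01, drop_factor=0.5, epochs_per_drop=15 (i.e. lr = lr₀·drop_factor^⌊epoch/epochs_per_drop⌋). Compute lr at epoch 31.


n_drops = ⌊31/15⌋ = 2
lr = 0.01·0.5^2 = 0.01·0.25 = 0.0025

0.0025


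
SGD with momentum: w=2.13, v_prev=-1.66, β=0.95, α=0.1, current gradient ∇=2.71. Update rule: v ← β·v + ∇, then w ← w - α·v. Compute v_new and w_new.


v_new = 0.95·-1.66 + 2.71 = -1.577 + 2.71 = 1.133
w_new = 2.13 - 0.1·1.133 = 2.13 - 0.1133 = 2.0167

v_new=1.133, w_new=2.0167


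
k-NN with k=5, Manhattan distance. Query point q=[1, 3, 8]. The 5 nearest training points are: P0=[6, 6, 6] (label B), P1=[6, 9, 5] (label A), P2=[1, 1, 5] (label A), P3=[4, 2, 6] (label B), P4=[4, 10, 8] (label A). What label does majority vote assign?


d(q,P0) = 10  (label B)
d(q,P1) = 14  (label A)
d(q,P2) = 5  (label A)
d(q,P3) = 6  (label B)
d(q,P4) = 10  (label A)
Votes: A=3, B=2
Majority → A

A


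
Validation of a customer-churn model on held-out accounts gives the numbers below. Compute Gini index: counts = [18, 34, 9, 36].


Probabilities: [18/97, 34/97, 9/97, 36/97] ≈ [0.1856, 0.3505, 0.0928, 0.3711]
Σpᵢ² = (324 + 1156 + 81 + 1296)/97² = 2857/9409
Gini = 1 - Σpᵢ² = 1 - 2857/9409 = 0.6964

0.6964


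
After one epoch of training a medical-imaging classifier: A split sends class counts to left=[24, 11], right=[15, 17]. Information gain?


Parent = [39, 28], H_parent = 0.9805
H_left = 0.8981 (n=35), H_right = 0.9972 (n=32)
H_children = (35/67)·0.8981 + (32/67)·0.9972 = 0.9454
IG = 0.9805 - 0.9454 = 0.0351

0.0351


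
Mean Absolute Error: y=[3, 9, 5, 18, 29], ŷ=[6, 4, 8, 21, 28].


Absolute errors: |3-6|=3, |9-4|=5, |5-8|=3, |18-21|=3, |29-28|=1
Sum = 15
MAE = 15/5 = 3

3


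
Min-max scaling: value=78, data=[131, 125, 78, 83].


min=78, max=131
(78-78)/(131-78) = 0/53 = 0.0

0.0


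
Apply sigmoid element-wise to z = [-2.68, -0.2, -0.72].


σ(-2.68) = 1/(1+e^2.68) = 0.0642
σ(-0.2) = 1/(1+e^0.2) = 0.4502
σ(-0.72) = 1/(1+e^0.72) = 0.3274
result = [0.0642, 0.4502, 0.3274]

[0.0642, 0.4502, 0.3274]


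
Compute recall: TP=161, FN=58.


Recall = TP/(TP+FN)
= 161/(161+58)
= 161/219 = 73.52%

73.52%


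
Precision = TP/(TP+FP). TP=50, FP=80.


Precision = TP/(TP+FP)
= 50/(50+80)
= 50/130 = 38.46%

38.46%


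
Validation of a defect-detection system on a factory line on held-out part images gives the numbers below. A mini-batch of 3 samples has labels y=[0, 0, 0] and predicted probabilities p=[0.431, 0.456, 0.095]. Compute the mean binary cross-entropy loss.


L[0] = -ln(1-0.431) = -ln(0.569) = 0.5639
L[1] = -ln(1-0.456) = -ln(0.544) = 0.6088
L[2] = -ln(1-0.095) = -ln(0.905) = 0.0998
mean = (0.5639 + 0.6088 + 0.0998)/3 = 0.4242

0.4242


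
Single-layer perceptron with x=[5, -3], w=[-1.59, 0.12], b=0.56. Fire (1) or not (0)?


z = (5)·(-1.59) + (-3)·(0.12) + 0.56
  = -7.75
step(z) = 0 (z<0)

0


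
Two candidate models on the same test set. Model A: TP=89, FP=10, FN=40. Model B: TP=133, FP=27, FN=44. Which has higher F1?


Model A: P=89/99=0.899, R=89/129=0.6899, F1=2PR/(P+R)=2TP/(2TP+FP+FN)=178/228=0.7807
Model B: P=133/160=0.8313, R=133/177=0.7514, F1=2PR/(P+R)=2TP/(2TP+FP+FN)=266/337=0.7893
0.7807 < 0.7893 → Model B

Model B


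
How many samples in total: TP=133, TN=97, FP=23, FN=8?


Total = TP + TN + FP + FN
= 133 + 97 + 23 + 8
= 261
(Predicted positive: 156, predicted negative: 105)

261


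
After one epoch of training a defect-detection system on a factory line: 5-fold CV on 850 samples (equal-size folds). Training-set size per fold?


Fold size = 850/5 = 170
Training per fold = 850 - 170 = 680

680


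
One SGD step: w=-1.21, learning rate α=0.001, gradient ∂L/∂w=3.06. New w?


w_new = w - α·∇
= -1.21 - 0.001·3.06
= -1.21 - 0.00306
= -1.21306

-1.21306


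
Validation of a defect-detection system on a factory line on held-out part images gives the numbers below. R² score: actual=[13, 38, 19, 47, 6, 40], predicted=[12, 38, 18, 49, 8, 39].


ȳ = 27.1667
SS_res = Σ(y-ŷ)² = 11
SS_tot = Σ(y-ȳ)² = 1390.83
R² = 1 - SS_res/SS_tot = 1 - 0.0079 = 0.9921

0.9921


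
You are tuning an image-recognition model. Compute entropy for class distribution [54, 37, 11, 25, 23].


Probabilities: [54/150, 37/150, 11/150, 25/150, 23/150] ≈ [0.36, 0.2467, 0.0733, 0.1667, 0.1533]
H = -((54/150)·log₂(54/150) + (37/150)·log₂(37/150) + (11/150)·log₂(11/150) + (25/150)·log₂(25/150) + (23/150)·log₂(23/150))
  = 2.1508 bits

2.1508 bits


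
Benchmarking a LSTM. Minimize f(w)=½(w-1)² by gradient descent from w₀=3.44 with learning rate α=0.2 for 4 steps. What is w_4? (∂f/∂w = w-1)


step 1: grad = 3.44-1 = 2.44; w = 3.44 - 0.2·(2.44) = 2.952
step 2: grad = 2.952-1 = 1.952; w = 2.952 - 0.2·(1.952) = 2.5616
step 3: grad = 2.5616-1 = 1.5616; w = 2.5616 - 0.2·(1.5616) = 2.24928
step 4: grad = 2.24928-1 = 1.24928; w = 2.24928 - 0.2·(1.24928) = 1.999424

1.999424


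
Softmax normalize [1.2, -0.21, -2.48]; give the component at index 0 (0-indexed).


Exponentials: e^1.2=3.3201, e^-0.21=0.8106, e^-2.48=0.0837
Sum = 4.2144
Softmax = [0.7878, 0.1923, 0.0199]
p[0] = 3.3201/4.2144 = 0.7878

0.7878


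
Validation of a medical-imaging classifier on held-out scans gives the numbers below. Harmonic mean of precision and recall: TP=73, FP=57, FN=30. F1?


Precision = 73/130 = 0.5615
Recall = 73/103 = 0.7087
F1 = 2·P·R/(P+R) = 2·TP/(2·TP+FP+FN) = 146/(146+57+30) = 146/233 = 0.6266

0.6266


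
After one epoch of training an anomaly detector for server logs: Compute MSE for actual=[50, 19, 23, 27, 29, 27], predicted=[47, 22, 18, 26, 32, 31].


Squared errors: (50-47)²=9, (19-22)²=9, (23-18)²=25, (27-26)²=1, (29-32)²=9, (27-31)²=16
Sum = 69
MSE = 69/6 = 23/2

23/2


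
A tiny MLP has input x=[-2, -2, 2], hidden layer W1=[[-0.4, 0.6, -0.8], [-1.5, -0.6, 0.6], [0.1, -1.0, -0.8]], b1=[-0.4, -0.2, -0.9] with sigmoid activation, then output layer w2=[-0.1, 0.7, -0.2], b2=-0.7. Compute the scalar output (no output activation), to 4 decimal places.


z1[0] = (-0.4)·(-2) + (0.6)·(-2) + (-0.8)·(2) - 0.4 = -2.4
z1[1] = (-1.5)·(-2) + (-0.6)·(-2) + (0.6)·(2) - 0.2 = 5.2
z1[2] = (0.1)·(-2) + (-1.0)·(-2) + (-0.8)·(2) - 0.9 = -0.7
h = sigmoid(z1) = [0.0832, 0.9945, 0.3318]
output = (-0.1)·(0.0832) + (0.7)·(0.9945) + (-0.2)·(0.3318) - 0.7 = -0.0785

-0.0785


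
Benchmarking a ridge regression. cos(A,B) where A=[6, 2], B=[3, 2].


A·B = 6·3 + 2·2 = 22
‖A‖ = √40 = 6.3246, ‖B‖ = √13 = 3.6056
cos = 22/(√40·√13) = 22/√520 = 0.9648

0.9648


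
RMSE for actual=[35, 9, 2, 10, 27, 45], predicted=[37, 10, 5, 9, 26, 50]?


MSE = 41/6 = 6.8333
RMSE = √(41/6) = 2.6141

2.6141


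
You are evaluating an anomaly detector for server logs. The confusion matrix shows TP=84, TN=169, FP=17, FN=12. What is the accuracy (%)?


Accuracy = (TP+TN)/(TP+TN+FP+FN)
= (84+169)/(282)
= 253/282 = 89.72%

89.72%


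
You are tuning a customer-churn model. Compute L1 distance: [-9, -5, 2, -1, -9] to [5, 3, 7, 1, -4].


d = |-9-5| + |-5-3| + |2-7| + |-1-1| + |-9+ 4|
  = 14 + 8 + 5 + 2 + 5
  = 34

34


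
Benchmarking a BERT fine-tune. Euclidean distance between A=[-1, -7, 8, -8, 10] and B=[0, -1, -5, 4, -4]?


d = √((-1-0)² + (-7+ 1)² + (8+ 5)² + (-8-4)² + (10+ 4)²)
  = √(1 + 36 + 169 + 144 + 196)
  = √546 = 23.3666

23.3666


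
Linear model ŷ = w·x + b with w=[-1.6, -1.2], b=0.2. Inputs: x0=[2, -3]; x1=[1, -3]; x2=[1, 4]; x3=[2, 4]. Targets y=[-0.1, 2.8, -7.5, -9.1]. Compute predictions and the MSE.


ŷ0 = (-1.6)·(2) + (-1.2)·(-3) + 0.2 = 0.6
ŷ1 = (-1.6)·(1) + (-1.2)·(-3) + 0.2 = 2.2
ŷ2 = (-1.6)·(1) + (-1.2)·(4) + 0.2 = -6.2
ŷ3 = (-1.6)·(2) + (-1.2)·(4) + 0.2 = -7.8
errors² = [0.49, 0.36, 1.69, 1.69]
MSE = 4.2300/4 = 1.0575

1.0575
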